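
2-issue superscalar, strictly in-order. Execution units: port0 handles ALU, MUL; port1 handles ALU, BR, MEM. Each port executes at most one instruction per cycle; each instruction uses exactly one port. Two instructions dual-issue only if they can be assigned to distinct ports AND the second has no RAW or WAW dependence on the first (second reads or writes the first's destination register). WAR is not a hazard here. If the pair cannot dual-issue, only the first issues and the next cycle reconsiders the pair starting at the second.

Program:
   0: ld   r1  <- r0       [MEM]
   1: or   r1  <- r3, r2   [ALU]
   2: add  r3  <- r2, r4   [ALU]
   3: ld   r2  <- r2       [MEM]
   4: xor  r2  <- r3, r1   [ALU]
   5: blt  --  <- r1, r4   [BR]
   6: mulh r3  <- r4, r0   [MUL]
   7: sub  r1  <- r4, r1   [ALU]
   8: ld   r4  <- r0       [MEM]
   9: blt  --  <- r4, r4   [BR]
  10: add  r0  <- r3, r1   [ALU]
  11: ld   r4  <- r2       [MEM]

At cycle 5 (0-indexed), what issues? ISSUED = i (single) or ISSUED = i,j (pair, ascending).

  cy0 -> i0 (ld.MEM) WAW r1
  cy1 -> i1/i2 (or.ALU+add.ALU) dual
  cy2 -> i3 (ld.MEM) WAW r2
  cy3 -> i4/i5 (xor.ALU+blt.BR) dual
  cy4 -> i6/i7 (mulh.MUL+sub.ALU) dual
  cy5 -> i8 (ld.MEM) no-port MEM/BR
  cy6 -> i9/i10 (blt.BR+add.ALU) dual
  cy7 -> i11 (ld.MEM) tail

ISSUED = 8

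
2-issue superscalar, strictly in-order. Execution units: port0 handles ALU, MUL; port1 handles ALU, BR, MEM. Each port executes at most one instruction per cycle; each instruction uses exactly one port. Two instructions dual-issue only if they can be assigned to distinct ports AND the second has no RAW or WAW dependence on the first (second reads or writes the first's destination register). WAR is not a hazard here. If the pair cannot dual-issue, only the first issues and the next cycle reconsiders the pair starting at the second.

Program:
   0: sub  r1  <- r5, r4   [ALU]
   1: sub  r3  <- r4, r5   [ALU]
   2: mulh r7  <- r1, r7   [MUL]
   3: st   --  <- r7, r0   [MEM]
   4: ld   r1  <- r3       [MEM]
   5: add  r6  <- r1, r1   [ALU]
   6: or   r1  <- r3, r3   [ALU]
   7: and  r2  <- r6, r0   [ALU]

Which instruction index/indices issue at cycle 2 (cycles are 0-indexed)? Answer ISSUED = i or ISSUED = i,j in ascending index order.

0. sub/sub @i0+i1  | dual
1. mulh @i2  | RAW r7
2. st @i3  | no-port MEM/MEM
3. ld @i4  | RAW r1
4. add/or @i5+i6  | dual
5. and @i7  | tail

ISSUED = 3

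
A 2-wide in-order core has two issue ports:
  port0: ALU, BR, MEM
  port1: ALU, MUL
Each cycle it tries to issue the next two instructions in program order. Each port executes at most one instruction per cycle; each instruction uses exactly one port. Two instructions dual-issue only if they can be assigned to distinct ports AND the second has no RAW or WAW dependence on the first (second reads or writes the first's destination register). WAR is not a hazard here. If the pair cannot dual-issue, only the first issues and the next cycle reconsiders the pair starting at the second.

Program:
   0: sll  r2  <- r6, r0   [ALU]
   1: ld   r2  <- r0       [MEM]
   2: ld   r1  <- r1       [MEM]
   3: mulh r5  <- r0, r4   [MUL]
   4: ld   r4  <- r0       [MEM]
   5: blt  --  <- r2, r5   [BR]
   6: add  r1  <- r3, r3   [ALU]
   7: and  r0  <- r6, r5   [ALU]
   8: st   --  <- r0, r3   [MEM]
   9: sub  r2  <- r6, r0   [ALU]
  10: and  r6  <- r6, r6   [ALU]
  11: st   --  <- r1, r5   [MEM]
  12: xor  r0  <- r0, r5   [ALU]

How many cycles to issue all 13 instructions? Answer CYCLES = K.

c0: i0 sll.ALU  WAW r2
c1: i1 ld.MEM  no-port MEM/MEM
c2: i2,i3 ld.MEM+mulh.MUL  dual
c3: i4 ld.MEM  no-port MEM/BR
c4: i5,i6 blt.BR+add.ALU  dual
c5: i7 and.ALU  RAW r0
c6: i8,i9 st.MEM+sub.ALU  dual
c7: i10,i11 and.ALU+st.MEM  dual
c8: i12 xor.ALU  tail

CYCLES = 9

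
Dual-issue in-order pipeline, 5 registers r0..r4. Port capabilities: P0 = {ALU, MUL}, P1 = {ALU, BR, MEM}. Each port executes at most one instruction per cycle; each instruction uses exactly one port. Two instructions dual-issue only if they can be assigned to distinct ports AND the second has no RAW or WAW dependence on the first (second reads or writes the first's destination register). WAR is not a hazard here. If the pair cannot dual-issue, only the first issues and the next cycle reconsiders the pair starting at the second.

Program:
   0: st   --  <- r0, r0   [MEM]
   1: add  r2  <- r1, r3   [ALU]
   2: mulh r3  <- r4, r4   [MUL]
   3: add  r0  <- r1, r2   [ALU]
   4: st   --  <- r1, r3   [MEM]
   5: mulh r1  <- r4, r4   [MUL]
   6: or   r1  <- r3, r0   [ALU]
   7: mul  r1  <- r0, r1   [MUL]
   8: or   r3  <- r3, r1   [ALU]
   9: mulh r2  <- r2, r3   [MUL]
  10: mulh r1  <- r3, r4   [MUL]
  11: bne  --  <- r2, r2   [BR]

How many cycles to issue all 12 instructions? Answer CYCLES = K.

CYCLES = 8

[0] i0,i1  st.MEM+add.ALU  -- 2-wide
[1] i2,i3  mulh.MUL+add.ALU  -- 2-wide
[2] i4,i5  st.MEM+mulh.MUL  -- 2-wide
[3] i6  or.ALU  -- RAW+WAW r1
[4] i7  mul.MUL  -- RAW r1
[5] i8  or.ALU  -- RAW r3
[6] i9  mulh.MUL  -- no-port MUL/MUL
[7] i10,i11  mulh.MUL+bne.BR  -- 2-wide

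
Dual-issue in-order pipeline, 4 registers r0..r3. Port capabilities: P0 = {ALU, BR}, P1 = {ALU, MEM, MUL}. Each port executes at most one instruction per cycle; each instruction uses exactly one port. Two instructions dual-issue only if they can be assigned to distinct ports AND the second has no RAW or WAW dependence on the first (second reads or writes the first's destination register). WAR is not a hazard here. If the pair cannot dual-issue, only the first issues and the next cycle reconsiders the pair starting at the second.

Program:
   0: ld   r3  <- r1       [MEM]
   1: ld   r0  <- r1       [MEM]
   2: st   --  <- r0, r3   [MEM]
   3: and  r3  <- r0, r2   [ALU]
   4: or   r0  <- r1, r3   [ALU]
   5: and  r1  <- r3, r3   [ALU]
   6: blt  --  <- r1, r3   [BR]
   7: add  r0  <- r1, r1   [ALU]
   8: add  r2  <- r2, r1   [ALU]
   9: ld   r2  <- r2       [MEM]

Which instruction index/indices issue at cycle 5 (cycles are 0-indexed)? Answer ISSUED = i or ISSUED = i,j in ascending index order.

ISSUED = 8

0. ld.MEM @i0  | no-port MEM/MEM
1. ld.MEM @i1  | no-port MEM/MEM
2. st.MEM+and.ALU @i2+i3  | 2-wide
3. or.ALU+and.ALU @i4+i5  | 2-wide
4. blt.BR+add.ALU @i6+i7  | 2-wide
5. add.ALU @i8  | RAW+WAW r2
6. ld.MEM @i9  | tail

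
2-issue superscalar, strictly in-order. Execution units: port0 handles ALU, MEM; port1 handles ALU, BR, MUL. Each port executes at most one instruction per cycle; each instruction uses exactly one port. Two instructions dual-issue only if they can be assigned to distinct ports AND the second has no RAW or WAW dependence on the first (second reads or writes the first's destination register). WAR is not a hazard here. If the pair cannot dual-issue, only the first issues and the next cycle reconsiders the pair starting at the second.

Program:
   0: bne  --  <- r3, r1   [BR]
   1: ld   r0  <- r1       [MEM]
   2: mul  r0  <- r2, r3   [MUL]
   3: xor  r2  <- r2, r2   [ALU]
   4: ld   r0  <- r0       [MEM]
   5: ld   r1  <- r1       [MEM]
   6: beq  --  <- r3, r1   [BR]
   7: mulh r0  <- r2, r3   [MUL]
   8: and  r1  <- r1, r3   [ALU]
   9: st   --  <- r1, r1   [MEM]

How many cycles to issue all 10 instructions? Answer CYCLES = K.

CYCLES = 7

t=0 i0,i1:bne+ld ; 2-wide
t=1 i2,i3:mul+xor ; 2-wide
t=2 i4:ld ; no-port MEM/MEM
t=3 i5:ld ; RAW r1
t=4 i6:beq ; no-port BR/MUL
t=5 i7,i8:mulh+and ; 2-wide
t=6 i9:st ; tail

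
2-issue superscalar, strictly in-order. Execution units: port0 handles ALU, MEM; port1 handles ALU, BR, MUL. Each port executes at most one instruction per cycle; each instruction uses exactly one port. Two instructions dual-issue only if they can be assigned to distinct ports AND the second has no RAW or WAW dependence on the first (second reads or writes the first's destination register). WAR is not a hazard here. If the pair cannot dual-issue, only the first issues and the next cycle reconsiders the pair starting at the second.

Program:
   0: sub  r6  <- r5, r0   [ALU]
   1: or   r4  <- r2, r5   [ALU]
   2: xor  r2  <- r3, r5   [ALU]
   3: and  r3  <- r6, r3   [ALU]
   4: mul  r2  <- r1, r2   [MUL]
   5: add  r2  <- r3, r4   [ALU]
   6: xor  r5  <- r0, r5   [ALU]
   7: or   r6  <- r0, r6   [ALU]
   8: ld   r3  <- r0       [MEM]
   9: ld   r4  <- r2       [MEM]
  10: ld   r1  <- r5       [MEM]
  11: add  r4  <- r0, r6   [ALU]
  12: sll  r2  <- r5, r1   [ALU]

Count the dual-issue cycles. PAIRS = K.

t=0 i0+i1:sub;or ; dual
t=1 i2+i3:xor;and ; dual
t=2 i4:mul ; WAW r2
t=3 i5+i6:add;xor ; dual
t=4 i7+i8:or;ld ; dual
t=5 i9:ld ; no-port MEM/MEM
t=6 i10+i11:ld;add ; dual
t=7 i12:sll ; tail

PAIRS = 5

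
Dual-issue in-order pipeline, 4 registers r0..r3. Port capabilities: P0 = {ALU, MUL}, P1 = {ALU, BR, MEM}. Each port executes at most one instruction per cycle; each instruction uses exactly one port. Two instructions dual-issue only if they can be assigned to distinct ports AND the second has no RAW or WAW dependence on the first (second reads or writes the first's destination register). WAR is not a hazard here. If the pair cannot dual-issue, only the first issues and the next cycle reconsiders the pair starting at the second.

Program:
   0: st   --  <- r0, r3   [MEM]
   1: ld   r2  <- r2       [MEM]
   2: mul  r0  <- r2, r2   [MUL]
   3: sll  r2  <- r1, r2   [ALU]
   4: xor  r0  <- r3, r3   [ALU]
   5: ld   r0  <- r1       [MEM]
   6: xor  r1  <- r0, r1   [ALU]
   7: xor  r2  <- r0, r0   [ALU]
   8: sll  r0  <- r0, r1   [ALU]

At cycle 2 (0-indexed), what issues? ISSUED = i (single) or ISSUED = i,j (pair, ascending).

ISSUED = 2,3

0. st @i0  | no-port MEM/MEM
1. ld @i1  | RAW r2
2. mul;sll @i2/i3  | pair
3. xor @i4  | WAW r0
4. ld @i5  | RAW r0
5. xor;xor @i6/i7  | pair
6. sll @i8  | tail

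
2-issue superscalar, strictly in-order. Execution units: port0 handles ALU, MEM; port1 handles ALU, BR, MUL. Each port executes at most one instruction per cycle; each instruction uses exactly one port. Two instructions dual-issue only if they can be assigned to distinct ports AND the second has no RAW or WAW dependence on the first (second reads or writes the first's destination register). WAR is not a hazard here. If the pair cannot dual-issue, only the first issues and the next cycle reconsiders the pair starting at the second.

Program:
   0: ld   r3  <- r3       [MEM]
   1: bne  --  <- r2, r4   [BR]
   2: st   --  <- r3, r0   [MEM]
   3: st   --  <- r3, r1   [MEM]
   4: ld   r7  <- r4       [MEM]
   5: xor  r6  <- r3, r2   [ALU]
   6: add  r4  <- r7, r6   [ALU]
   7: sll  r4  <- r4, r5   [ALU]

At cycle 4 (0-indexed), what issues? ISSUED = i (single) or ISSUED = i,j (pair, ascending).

#0 head=0: ld.MEM bne.BR i0/i1 dual
#1 head=2: st.MEM i2 no-port MEM/MEM
#2 head=3: st.MEM i3 no-port MEM/MEM
#3 head=4: ld.MEM xor.ALU i4/i5 dual
#4 head=6: add.ALU i6 RAW+WAW r4
#5 head=7: sll.ALU i7 tail

ISSUED = 6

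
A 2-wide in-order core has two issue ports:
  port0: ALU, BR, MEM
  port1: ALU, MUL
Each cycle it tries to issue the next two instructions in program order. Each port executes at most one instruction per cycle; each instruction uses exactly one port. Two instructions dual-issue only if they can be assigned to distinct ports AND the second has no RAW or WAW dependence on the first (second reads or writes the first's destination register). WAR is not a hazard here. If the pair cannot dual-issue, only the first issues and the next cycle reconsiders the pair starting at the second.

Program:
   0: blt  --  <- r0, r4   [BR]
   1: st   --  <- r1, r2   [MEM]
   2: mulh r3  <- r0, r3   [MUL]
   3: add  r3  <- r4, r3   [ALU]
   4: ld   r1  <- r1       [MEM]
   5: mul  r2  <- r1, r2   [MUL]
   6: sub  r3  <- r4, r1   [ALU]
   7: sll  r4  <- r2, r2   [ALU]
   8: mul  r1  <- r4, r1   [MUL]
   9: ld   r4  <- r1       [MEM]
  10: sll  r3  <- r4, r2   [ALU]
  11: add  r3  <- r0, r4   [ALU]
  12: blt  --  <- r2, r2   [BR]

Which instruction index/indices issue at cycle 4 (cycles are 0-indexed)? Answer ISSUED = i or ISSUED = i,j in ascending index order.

#0 head=0: blt i0 no-port BR/MEM
#1 head=1: st/mulh i1,i2 dual
#2 head=3: add/ld i3,i4 dual
#3 head=5: mul/sub i5,i6 dual
#4 head=7: sll i7 RAW r4
#5 head=8: mul i8 RAW r1
#6 head=9: ld i9 RAW r4
#7 head=10: sll i10 WAW r3
#8 head=11: add/blt i11,i12 dual

ISSUED = 7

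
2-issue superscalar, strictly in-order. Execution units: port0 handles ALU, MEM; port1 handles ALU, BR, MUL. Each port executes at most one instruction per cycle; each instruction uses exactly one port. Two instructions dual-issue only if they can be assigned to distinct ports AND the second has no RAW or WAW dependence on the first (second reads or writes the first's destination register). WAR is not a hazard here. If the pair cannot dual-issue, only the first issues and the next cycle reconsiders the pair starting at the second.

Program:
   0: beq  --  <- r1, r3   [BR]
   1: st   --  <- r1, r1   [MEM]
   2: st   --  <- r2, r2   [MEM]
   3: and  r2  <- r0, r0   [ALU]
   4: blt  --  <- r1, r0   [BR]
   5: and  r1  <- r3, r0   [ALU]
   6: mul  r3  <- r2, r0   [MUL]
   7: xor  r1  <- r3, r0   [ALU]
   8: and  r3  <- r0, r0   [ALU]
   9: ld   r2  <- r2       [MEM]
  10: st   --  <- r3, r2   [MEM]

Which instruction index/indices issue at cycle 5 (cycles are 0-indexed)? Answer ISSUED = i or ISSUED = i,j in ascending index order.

#0 head=0: beq/st i0+i1 dual
#1 head=2: st/and i2+i3 dual
#2 head=4: blt/and i4+i5 dual
#3 head=6: mul i6 RAW r3
#4 head=7: xor/and i7+i8 dual
#5 head=9: ld i9 no-port MEM/MEM
#6 head=10: st i10 tail

ISSUED = 9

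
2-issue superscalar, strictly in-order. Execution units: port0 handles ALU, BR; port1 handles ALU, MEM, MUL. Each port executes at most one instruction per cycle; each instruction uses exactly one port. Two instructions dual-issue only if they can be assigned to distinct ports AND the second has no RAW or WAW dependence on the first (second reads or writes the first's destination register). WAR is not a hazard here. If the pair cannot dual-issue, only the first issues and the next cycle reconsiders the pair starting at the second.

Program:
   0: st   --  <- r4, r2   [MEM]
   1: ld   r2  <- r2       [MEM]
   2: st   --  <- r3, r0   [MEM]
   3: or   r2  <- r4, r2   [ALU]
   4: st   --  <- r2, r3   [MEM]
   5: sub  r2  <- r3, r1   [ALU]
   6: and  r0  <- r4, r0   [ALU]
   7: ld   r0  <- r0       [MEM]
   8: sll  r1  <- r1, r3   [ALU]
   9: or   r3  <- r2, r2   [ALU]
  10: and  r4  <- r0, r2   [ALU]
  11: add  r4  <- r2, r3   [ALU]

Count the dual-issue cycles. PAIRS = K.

PAIRS = 4

[0] i0  st.MEM  -- no-port MEM/MEM
[1] i1  ld.MEM  -- no-port MEM/MEM
[2] i2/i3  st.MEM/or.ALU  -- 2-wide
[3] i4/i5  st.MEM/sub.ALU  -- 2-wide
[4] i6  and.ALU  -- RAW+WAW r0
[5] i7/i8  ld.MEM/sll.ALU  -- 2-wide
[6] i9/i10  or.ALU/and.ALU  -- 2-wide
[7] i11  add.ALU  -- tail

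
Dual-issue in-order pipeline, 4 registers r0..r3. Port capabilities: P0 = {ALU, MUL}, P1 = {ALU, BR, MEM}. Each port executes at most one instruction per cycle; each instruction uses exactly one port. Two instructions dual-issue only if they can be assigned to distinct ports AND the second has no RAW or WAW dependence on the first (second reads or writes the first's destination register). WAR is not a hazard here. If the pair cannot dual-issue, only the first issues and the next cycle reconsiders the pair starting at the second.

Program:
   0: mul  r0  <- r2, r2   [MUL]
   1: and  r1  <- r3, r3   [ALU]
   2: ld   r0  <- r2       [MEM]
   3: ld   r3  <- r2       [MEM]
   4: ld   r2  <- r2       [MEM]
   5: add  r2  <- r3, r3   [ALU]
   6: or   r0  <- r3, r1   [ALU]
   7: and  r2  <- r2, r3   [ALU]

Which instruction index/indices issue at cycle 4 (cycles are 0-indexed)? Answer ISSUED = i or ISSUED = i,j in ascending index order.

  cy0 -> i0,i1 (mul.MUL and.ALU) 2-wide
  cy1 -> i2 (ld.MEM) no-port MEM/MEM
  cy2 -> i3 (ld.MEM) no-port MEM/MEM
  cy3 -> i4 (ld.MEM) WAW r2
  cy4 -> i5,i6 (add.ALU or.ALU) 2-wide
  cy5 -> i7 (and.ALU) tail

ISSUED = 5,6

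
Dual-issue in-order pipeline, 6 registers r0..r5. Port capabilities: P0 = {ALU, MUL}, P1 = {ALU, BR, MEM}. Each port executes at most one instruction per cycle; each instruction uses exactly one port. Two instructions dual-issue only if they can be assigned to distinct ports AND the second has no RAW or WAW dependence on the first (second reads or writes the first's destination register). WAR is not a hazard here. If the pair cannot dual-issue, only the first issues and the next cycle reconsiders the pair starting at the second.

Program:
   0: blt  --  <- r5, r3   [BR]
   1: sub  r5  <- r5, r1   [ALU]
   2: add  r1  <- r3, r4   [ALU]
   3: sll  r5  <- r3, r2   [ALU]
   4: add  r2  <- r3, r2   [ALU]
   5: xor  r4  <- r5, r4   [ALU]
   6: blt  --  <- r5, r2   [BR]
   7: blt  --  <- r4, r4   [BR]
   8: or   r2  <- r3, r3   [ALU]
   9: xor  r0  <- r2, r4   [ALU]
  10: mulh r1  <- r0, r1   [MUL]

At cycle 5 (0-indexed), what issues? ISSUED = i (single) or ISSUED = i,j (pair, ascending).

c0: i0,i1 blt.BR/sub.ALU  2-wide
c1: i2,i3 add.ALU/sll.ALU  2-wide
c2: i4,i5 add.ALU/xor.ALU  2-wide
c3: i6 blt.BR  no-port BR/BR
c4: i7,i8 blt.BR/or.ALU  2-wide
c5: i9 xor.ALU  RAW r0
c6: i10 mulh.MUL  tail

ISSUED = 9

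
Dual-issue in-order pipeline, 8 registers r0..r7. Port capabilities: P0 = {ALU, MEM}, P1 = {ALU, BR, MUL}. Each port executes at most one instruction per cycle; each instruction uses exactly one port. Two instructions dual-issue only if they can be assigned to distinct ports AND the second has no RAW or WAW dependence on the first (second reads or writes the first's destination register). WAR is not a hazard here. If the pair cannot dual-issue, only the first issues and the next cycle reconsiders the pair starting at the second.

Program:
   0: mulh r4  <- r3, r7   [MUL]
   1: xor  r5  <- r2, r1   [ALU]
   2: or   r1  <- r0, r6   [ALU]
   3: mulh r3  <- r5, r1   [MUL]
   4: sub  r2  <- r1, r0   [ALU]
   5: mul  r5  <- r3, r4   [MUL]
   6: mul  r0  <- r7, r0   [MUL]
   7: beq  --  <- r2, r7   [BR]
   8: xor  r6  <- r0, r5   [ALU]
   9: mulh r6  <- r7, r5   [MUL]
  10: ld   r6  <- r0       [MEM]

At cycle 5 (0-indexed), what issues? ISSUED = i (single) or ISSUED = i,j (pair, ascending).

#0 head=0: mulh xor i0/i1 2-wide
#1 head=2: or i2 RAW r1
#2 head=3: mulh sub i3/i4 2-wide
#3 head=5: mul i5 no-port MUL/MUL
#4 head=6: mul i6 no-port MUL/BR
#5 head=7: beq xor i7/i8 2-wide
#6 head=9: mulh i9 WAW r6
#7 head=10: ld i10 tail

ISSUED = 7,8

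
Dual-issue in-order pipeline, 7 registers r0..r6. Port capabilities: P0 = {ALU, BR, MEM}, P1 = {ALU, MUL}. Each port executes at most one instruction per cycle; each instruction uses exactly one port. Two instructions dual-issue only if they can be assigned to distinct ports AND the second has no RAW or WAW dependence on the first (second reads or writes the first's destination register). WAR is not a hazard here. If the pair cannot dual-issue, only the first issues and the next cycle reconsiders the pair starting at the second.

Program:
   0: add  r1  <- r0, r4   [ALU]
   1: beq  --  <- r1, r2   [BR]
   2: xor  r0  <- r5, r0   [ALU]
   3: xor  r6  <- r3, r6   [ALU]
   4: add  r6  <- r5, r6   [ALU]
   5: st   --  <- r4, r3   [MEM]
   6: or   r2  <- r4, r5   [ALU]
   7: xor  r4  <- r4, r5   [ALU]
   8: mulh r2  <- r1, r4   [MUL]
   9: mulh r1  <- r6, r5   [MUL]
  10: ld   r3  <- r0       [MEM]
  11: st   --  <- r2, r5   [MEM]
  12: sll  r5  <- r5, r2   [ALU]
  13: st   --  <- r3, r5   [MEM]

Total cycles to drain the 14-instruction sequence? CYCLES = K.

c0: i0 add  RAW r1
c1: i1,i2 beq/xor  dual
c2: i3 xor  RAW+WAW r6
c3: i4,i5 add/st  dual
c4: i6,i7 or/xor  dual
c5: i8 mulh  no-port MUL/MUL
c6: i9,i10 mulh/ld  dual
c7: i11,i12 st/sll  dual
c8: i13 st  tail

CYCLES = 9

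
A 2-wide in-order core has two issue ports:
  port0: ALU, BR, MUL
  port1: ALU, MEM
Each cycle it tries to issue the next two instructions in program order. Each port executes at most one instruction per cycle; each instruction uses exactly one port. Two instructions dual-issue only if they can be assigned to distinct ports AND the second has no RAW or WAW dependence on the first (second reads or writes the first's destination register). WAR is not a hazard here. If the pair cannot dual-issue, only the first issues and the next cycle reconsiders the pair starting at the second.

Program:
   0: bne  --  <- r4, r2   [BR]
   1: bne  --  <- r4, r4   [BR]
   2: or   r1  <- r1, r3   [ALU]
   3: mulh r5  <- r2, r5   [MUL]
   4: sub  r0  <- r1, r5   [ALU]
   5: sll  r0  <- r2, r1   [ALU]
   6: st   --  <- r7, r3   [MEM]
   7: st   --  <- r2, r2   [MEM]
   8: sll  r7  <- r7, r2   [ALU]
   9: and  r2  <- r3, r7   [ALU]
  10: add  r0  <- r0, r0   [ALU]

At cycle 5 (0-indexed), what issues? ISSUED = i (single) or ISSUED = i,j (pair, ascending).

ISSUED = 7,8

#0 head=0: bne.BR i0 no-port BR/BR
#1 head=1: bne.BR/or.ALU i1&i2 2-wide
#2 head=3: mulh.MUL i3 RAW r5
#3 head=4: sub.ALU i4 WAW r0
#4 head=5: sll.ALU/st.MEM i5&i6 2-wide
#5 head=7: st.MEM/sll.ALU i7&i8 2-wide
#6 head=9: and.ALU/add.ALU i9&i10 2-wide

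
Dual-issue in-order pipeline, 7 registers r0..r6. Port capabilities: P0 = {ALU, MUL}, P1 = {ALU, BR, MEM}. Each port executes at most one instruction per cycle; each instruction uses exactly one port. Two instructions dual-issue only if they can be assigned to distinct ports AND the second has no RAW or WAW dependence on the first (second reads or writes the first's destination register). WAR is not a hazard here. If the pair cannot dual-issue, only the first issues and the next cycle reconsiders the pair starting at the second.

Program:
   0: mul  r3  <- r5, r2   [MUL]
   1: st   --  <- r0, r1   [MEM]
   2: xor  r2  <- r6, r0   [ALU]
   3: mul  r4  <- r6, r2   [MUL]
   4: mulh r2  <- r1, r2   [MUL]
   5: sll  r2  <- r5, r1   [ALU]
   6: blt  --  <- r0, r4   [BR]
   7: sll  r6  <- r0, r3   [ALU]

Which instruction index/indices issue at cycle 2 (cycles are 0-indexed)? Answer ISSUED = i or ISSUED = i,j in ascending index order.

ISSUED = 3

c0: i0,i1 mul/st  pair
c1: i2 xor  RAW r2
c2: i3 mul  no-port MUL/MUL
c3: i4 mulh  WAW r2
c4: i5,i6 sll/blt  pair
c5: i7 sll  tail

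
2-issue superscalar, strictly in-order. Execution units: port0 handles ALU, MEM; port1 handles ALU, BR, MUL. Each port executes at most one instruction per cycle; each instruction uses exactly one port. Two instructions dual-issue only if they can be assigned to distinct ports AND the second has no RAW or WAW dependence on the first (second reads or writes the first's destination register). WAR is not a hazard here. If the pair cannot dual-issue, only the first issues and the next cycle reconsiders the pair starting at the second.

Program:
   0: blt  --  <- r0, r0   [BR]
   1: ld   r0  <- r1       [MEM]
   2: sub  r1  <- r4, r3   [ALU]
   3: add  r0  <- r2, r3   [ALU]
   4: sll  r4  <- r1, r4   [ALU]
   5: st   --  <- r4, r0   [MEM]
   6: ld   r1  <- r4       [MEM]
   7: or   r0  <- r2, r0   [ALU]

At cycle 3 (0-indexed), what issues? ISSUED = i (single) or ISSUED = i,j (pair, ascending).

c0: i0/i1 blt ld  2-wide
c1: i2/i3 sub add  2-wide
c2: i4 sll  RAW r4
c3: i5 st  no-port MEM/MEM
c4: i6/i7 ld or  2-wide

ISSUED = 5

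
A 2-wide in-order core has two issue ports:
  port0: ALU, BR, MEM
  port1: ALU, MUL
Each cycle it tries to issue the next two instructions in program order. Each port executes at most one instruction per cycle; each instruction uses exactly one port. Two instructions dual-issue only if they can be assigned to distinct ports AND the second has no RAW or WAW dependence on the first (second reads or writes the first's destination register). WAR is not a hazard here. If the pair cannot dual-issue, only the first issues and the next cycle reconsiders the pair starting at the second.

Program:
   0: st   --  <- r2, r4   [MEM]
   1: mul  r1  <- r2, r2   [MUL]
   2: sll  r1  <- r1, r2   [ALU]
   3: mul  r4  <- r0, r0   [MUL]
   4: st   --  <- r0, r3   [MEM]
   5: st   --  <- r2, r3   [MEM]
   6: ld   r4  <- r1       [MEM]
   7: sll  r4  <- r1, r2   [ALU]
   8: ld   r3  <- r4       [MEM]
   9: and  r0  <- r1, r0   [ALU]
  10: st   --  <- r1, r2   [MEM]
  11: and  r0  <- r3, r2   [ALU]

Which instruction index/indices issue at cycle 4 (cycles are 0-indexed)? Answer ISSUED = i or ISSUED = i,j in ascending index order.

ISSUED = 6

  cy0 -> i0/i1 (st.MEM mul.MUL) 2-wide
  cy1 -> i2/i3 (sll.ALU mul.MUL) 2-wide
  cy2 -> i4 (st.MEM) no-port MEM/MEM
  cy3 -> i5 (st.MEM) no-port MEM/MEM
  cy4 -> i6 (ld.MEM) WAW r4
  cy5 -> i7 (sll.ALU) RAW r4
  cy6 -> i8/i9 (ld.MEM and.ALU) 2-wide
  cy7 -> i10/i11 (st.MEM and.ALU) 2-wide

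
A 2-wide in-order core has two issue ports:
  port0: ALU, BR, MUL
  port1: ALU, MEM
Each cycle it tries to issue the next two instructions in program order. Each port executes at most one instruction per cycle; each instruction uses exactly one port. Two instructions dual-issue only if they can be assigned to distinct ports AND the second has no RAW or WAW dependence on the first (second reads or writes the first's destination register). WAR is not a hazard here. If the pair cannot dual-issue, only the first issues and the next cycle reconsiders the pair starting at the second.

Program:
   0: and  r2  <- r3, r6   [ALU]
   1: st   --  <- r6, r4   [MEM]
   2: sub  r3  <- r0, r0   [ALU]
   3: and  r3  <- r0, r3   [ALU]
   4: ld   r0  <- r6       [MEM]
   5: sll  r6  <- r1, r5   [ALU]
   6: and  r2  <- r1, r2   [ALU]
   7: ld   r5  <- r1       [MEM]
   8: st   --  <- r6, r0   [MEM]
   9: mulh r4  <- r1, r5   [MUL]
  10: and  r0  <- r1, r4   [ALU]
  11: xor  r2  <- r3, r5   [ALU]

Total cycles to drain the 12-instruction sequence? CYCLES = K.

CYCLES = 7

#0 head=0: and st i0/i1 2-wide
#1 head=2: sub i2 RAW+WAW r3
#2 head=3: and ld i3/i4 2-wide
#3 head=5: sll and i5/i6 2-wide
#4 head=7: ld i7 no-port MEM/MEM
#5 head=8: st mulh i8/i9 2-wide
#6 head=10: and xor i10/i11 2-wide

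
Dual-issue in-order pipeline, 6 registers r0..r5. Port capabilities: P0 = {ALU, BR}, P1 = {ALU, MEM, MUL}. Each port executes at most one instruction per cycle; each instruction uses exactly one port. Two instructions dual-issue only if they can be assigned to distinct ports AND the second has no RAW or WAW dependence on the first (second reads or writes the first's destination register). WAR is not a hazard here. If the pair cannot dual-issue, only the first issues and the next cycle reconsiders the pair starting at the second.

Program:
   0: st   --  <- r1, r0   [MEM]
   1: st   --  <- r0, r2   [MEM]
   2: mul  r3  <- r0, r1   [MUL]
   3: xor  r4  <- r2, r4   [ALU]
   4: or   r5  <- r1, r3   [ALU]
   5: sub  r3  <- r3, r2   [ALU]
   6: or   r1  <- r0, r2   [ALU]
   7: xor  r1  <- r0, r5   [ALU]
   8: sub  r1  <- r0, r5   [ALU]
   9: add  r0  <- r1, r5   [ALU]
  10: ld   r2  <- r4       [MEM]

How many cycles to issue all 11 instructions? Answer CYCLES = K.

CYCLES = 8

0. st.MEM @i0  | no-port MEM/MEM
1. st.MEM @i1  | no-port MEM/MUL
2. mul.MUL;xor.ALU @i2+i3  | pair
3. or.ALU;sub.ALU @i4+i5  | pair
4. or.ALU @i6  | WAW r1
5. xor.ALU @i7  | WAW r1
6. sub.ALU @i8  | RAW r1
7. add.ALU;ld.MEM @i9+i10  | pair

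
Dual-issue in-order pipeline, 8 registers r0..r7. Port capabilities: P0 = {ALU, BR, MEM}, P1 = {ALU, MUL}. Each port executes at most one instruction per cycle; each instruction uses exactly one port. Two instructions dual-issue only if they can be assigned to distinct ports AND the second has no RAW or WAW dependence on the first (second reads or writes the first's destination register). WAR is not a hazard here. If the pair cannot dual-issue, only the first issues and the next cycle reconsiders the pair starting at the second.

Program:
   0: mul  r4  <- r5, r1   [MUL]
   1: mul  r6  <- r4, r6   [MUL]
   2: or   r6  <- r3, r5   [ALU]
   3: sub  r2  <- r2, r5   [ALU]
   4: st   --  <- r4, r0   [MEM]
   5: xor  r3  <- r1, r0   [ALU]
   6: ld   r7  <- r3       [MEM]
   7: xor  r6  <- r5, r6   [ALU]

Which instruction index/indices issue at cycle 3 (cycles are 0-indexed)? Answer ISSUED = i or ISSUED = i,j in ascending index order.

#0 head=0: mul i0 no-port MUL/MUL
#1 head=1: mul i1 WAW r6
#2 head=2: or+sub i2+i3 dual
#3 head=4: st+xor i4+i5 dual
#4 head=6: ld+xor i6+i7 dual

ISSUED = 4,5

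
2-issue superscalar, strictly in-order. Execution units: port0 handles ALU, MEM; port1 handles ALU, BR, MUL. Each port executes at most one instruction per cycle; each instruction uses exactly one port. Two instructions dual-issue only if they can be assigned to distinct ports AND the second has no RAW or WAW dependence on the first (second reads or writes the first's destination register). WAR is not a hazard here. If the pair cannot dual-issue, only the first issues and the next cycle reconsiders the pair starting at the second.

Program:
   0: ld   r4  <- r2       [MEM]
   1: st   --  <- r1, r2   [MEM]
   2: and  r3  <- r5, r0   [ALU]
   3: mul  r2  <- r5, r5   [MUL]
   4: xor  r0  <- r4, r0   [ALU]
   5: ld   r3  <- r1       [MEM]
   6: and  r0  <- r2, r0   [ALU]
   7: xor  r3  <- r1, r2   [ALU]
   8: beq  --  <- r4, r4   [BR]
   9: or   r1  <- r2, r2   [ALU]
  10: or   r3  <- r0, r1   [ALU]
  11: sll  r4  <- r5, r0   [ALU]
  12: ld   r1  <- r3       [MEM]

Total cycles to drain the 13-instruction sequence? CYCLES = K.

t=0 i0:ld ; no-port MEM/MEM
t=1 i1+i2:st;and ; 2-wide
t=2 i3+i4:mul;xor ; 2-wide
t=3 i5+i6:ld;and ; 2-wide
t=4 i7+i8:xor;beq ; 2-wide
t=5 i9:or ; RAW r1
t=6 i10+i11:or;sll ; 2-wide
t=7 i12:ld ; tail

CYCLES = 8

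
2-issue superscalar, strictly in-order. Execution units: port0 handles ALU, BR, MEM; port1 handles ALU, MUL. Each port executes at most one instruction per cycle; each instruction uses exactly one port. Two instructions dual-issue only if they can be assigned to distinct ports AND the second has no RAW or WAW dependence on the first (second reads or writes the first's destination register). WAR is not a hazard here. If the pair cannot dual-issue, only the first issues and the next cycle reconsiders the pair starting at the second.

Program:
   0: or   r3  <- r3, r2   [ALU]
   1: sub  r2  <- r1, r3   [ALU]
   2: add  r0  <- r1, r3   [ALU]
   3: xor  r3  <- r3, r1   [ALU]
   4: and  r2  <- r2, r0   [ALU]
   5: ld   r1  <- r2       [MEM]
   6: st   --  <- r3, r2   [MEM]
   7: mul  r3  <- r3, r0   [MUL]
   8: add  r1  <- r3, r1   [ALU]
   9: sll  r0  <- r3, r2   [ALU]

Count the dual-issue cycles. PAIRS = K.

t=0 i0:or ; RAW r3
t=1 i1,i2:sub;add ; 2-wide
t=2 i3,i4:xor;and ; 2-wide
t=3 i5:ld ; no-port MEM/MEM
t=4 i6,i7:st;mul ; 2-wide
t=5 i8,i9:add;sll ; 2-wide

PAIRS = 4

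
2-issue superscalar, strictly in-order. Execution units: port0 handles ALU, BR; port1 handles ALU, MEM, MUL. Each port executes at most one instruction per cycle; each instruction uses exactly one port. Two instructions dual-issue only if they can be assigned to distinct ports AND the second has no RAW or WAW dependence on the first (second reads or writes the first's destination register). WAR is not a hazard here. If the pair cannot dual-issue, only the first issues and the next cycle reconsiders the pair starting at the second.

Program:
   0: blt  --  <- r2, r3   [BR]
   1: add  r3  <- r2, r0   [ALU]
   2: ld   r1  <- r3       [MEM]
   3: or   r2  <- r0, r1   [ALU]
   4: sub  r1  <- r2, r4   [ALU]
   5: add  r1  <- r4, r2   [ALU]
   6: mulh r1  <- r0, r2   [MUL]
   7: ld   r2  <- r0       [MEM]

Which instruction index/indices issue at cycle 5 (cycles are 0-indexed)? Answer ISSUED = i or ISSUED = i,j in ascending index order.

ISSUED = 6

0. blt add @i0/i1  | 2-wide
1. ld @i2  | RAW r1
2. or @i3  | RAW r2
3. sub @i4  | WAW r1
4. add @i5  | WAW r1
5. mulh @i6  | no-port MUL/MEM
6. ld @i7  | tail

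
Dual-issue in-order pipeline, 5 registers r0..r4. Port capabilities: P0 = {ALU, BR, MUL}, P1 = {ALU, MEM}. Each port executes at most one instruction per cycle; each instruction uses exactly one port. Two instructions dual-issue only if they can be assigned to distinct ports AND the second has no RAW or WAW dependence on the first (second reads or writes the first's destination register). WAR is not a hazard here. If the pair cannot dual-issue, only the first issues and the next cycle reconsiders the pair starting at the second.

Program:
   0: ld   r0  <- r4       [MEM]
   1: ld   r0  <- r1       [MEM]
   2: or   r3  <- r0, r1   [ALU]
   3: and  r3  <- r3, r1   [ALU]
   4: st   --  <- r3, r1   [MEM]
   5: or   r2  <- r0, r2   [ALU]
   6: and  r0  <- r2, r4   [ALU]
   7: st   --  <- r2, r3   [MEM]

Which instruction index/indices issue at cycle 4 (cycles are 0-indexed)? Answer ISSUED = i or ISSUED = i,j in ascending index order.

0. ld @i0  | no-port MEM/MEM
1. ld @i1  | RAW r0
2. or @i2  | RAW+WAW r3
3. and @i3  | RAW r3
4. st or @i4+i5  | 2-wide
5. and st @i6+i7  | 2-wide

ISSUED = 4,5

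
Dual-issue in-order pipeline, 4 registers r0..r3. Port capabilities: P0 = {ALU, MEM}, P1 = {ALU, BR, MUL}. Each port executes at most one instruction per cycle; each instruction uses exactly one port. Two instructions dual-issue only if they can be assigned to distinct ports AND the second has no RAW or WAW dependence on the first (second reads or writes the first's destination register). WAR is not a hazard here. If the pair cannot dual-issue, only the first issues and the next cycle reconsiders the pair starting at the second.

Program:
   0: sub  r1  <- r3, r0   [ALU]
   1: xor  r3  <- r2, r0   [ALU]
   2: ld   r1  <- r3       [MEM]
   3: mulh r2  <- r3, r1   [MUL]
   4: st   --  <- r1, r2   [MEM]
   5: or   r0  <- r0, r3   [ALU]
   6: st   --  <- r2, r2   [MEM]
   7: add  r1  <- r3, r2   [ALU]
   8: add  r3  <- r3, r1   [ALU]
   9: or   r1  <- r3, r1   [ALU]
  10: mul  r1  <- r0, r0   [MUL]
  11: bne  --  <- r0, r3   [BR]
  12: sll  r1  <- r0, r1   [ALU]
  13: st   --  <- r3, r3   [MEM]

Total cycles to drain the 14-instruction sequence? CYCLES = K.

CYCLES = 10

#0 head=0: sub.ALU+xor.ALU i0,i1 2-wide
#1 head=2: ld.MEM i2 RAW r1
#2 head=3: mulh.MUL i3 RAW r2
#3 head=4: st.MEM+or.ALU i4,i5 2-wide
#4 head=6: st.MEM+add.ALU i6,i7 2-wide
#5 head=8: add.ALU i8 RAW r3
#6 head=9: or.ALU i9 WAW r1
#7 head=10: mul.MUL i10 no-port MUL/BR
#8 head=11: bne.BR+sll.ALU i11,i12 2-wide
#9 head=13: st.MEM i13 tail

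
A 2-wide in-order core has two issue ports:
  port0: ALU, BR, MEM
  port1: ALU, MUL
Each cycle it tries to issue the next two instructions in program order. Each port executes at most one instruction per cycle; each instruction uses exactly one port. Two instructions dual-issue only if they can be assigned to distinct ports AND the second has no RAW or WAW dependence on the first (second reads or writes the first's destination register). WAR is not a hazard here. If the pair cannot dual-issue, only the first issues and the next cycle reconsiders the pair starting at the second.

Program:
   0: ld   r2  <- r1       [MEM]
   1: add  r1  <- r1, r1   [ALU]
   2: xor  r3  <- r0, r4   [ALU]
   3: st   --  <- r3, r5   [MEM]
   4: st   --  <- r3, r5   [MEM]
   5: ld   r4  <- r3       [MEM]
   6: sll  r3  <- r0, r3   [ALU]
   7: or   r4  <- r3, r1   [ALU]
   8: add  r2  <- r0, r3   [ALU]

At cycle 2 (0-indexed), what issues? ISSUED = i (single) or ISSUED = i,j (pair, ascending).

ISSUED = 3

[0] i0&i1  ld;add  -- pair
[1] i2  xor  -- RAW r3
[2] i3  st  -- no-port MEM/MEM
[3] i4  st  -- no-port MEM/MEM
[4] i5&i6  ld;sll  -- pair
[5] i7&i8  or;add  -- pair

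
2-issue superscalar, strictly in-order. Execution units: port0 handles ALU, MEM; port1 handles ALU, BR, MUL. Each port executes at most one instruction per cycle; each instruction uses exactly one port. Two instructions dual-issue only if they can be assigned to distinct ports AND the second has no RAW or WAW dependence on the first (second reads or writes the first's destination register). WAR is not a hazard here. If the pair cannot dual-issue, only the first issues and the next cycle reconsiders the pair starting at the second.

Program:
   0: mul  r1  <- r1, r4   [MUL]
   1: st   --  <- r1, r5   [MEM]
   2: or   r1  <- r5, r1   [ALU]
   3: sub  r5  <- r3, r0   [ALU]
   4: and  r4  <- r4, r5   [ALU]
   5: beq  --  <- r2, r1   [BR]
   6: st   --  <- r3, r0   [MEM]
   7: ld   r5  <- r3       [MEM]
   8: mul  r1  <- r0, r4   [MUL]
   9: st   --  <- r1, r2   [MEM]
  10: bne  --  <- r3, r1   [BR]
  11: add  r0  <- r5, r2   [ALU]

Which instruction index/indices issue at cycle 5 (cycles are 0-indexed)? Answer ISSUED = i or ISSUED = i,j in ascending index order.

[0] i0  mul.MUL  -- RAW r1
[1] i1,i2  st.MEM or.ALU  -- 2-wide
[2] i3  sub.ALU  -- RAW r5
[3] i4,i5  and.ALU beq.BR  -- 2-wide
[4] i6  st.MEM  -- no-port MEM/MEM
[5] i7,i8  ld.MEM mul.MUL  -- 2-wide
[6] i9,i10  st.MEM bne.BR  -- 2-wide
[7] i11  add.ALU  -- tail

ISSUED = 7,8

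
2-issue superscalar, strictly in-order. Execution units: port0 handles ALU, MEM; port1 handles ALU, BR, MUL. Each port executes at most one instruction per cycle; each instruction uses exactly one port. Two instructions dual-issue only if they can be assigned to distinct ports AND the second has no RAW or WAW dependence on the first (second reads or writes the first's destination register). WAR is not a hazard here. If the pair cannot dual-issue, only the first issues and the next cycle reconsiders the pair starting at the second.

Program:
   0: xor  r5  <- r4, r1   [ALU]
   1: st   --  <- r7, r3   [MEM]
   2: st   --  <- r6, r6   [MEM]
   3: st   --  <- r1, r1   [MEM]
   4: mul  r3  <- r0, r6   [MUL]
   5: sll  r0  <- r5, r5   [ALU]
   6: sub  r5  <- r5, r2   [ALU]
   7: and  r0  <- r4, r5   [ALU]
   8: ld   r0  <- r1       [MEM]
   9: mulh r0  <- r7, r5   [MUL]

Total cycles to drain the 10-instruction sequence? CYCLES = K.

CYCLES = 7

t=0 i0/i1:xor.ALU/st.MEM ; dual
t=1 i2:st.MEM ; no-port MEM/MEM
t=2 i3/i4:st.MEM/mul.MUL ; dual
t=3 i5/i6:sll.ALU/sub.ALU ; dual
t=4 i7:and.ALU ; WAW r0
t=5 i8:ld.MEM ; WAW r0
t=6 i9:mulh.MUL ; tail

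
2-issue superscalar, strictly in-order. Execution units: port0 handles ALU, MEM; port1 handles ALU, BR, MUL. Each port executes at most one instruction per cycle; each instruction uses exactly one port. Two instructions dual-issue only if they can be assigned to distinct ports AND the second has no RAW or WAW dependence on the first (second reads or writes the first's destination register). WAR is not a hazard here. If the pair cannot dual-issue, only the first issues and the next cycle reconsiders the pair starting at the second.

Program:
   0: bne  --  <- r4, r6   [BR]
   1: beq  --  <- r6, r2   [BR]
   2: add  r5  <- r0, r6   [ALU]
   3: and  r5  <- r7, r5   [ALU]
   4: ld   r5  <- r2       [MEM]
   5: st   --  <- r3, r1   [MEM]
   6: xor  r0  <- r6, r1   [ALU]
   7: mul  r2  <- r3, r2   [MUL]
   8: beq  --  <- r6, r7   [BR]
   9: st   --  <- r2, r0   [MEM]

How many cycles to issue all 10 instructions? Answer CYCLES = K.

CYCLES = 7

[0] i0  bne  -- no-port BR/BR
[1] i1,i2  beq add  -- 2-wide
[2] i3  and  -- WAW r5
[3] i4  ld  -- no-port MEM/MEM
[4] i5,i6  st xor  -- 2-wide
[5] i7  mul  -- no-port MUL/BR
[6] i8,i9  beq st  -- 2-wide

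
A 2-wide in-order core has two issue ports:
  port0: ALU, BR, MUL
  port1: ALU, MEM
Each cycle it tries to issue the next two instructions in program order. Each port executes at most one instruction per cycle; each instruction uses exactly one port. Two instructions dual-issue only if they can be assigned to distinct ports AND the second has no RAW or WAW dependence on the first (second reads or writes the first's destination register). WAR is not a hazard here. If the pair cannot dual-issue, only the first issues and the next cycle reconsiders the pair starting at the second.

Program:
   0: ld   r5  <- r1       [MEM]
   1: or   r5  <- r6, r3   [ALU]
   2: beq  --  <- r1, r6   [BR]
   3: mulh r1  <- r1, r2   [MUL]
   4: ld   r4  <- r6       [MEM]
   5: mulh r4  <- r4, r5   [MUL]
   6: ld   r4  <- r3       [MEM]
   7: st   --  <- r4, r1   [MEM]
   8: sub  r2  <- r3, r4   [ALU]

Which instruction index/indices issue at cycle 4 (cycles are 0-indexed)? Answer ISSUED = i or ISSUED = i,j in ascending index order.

#0 head=0: ld i0 WAW r5
#1 head=1: or+beq i1&i2 pair
#2 head=3: mulh+ld i3&i4 pair
#3 head=5: mulh i5 WAW r4
#4 head=6: ld i6 no-port MEM/MEM
#5 head=7: st+sub i7&i8 pair

ISSUED = 6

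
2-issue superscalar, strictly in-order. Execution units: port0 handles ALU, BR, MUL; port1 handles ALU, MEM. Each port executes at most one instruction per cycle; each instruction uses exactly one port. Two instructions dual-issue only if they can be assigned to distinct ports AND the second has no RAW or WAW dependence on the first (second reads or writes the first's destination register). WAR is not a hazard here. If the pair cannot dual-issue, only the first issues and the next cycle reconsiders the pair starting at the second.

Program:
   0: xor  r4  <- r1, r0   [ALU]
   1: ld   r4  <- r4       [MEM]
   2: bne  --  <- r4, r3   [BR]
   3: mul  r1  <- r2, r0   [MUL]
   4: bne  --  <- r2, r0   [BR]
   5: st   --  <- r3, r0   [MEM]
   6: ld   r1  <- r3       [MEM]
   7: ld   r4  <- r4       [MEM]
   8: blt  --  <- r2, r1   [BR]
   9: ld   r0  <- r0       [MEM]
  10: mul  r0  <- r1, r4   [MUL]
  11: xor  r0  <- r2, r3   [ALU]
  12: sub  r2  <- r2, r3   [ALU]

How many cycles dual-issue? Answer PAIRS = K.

c0: i0 xor.ALU  RAW+WAW r4
c1: i1 ld.MEM  RAW r4
c2: i2 bne.BR  no-port BR/MUL
c3: i3 mul.MUL  no-port MUL/BR
c4: i4,i5 bne.BR/st.MEM  2-wide
c5: i6 ld.MEM  no-port MEM/MEM
c6: i7,i8 ld.MEM/blt.BR  2-wide
c7: i9 ld.MEM  WAW r0
c8: i10 mul.MUL  WAW r0
c9: i11,i12 xor.ALU/sub.ALU  2-wide

PAIRS = 3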